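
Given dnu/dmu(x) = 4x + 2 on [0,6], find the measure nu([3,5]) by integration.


nu(A) = integral_A (dnu/dmu) dmu = integral_3^5 (4x + 2) dx
Step 1: Antiderivative F(x) = (4/2)x^2 + 2x
Step 2: F(5) = (4/2)*5^2 + 2*5 = 50 + 10 = 60
Step 3: F(3) = (4/2)*3^2 + 2*3 = 18 + 6 = 24
Step 4: nu([3,5]) = F(5) - F(3) = 60 - 24 = 36


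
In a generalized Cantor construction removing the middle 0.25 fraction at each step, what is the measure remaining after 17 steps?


Step 1: At each step, fraction remaining = 1 - 0.25 = 0.75
Step 2: After 17 steps, measure = (0.75)^17
Result = 0.007517


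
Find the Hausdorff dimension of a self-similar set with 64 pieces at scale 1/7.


For a self-similar set with N copies scaled by 1/r:
dim_H = log(N)/log(r) = log(64)/log(7)
= 4.158883/1.94591
= 2.137243


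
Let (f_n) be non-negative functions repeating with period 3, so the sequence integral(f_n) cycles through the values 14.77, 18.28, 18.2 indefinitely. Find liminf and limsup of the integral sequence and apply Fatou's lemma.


The sequence (integral(f_n)) is periodic with period 3, repeating the values 14.77, 18.28, 18.2 indefinitely.
Step 1: For a periodic sequence, every tail (a_m, a_(m+1), ...) contains all 3 period values infinitely often.
Step 2: Hence inf of every tail = min of the period values = min(14.77, 18.28, 18.2) = 14.77.
        liminf_n integral(f_n) = sup over m of (inf of tail from m) = 14.77.
Step 3: Similarly sup of every tail = max of the period values = 18.28.
        limsup_n integral(f_n) = 18.28.
Step 4: Fatou's lemma: integral(liminf_n f_n) <= liminf_n integral(f_n) = 14.77.
        So the integral of the pointwise liminf is at most 14.77.


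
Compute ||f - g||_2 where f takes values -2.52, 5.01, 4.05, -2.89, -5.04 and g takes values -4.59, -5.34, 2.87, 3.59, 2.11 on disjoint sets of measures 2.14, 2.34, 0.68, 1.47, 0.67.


Step 1: Compute differences f_i - g_i:
  -2.52 - -4.59 = 2.07
  5.01 - -5.34 = 10.35
  4.05 - 2.87 = 1.18
  -2.89 - 3.59 = -6.48
  -5.04 - 2.11 = -7.15
Step 2: Compute |diff|^2 * measure for each set:
  |2.07|^2 * 2.14 = 4.2849 * 2.14 = 9.169686
  |10.35|^2 * 2.34 = 107.1225 * 2.34 = 250.66665
  |1.18|^2 * 0.68 = 1.3924 * 0.68 = 0.946832
  |-6.48|^2 * 1.47 = 41.9904 * 1.47 = 61.725888
  |-7.15|^2 * 0.67 = 51.1225 * 0.67 = 34.252075
Step 3: Sum = 356.761131
Step 4: ||f-g||_2 = (356.761131)^(1/2) = 18.888121


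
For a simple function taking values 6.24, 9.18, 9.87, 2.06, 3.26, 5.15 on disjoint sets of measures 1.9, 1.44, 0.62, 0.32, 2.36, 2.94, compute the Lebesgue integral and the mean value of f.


Step 1: Integral = sum(value_i * measure_i)
= 6.24*1.9 + 9.18*1.44 + 9.87*0.62 + 2.06*0.32 + 3.26*2.36 + 5.15*2.94
= 11.856 + 13.2192 + 6.1194 + 0.6592 + 7.6936 + 15.141
= 54.6884
Step 2: Total measure of domain = 1.9 + 1.44 + 0.62 + 0.32 + 2.36 + 2.94 = 9.58
Step 3: Average value = 54.6884 / 9.58 = 5.708601


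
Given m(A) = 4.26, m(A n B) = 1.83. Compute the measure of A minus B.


m(A \ B) = m(A) - m(A n B)
= 4.26 - 1.83
= 2.43


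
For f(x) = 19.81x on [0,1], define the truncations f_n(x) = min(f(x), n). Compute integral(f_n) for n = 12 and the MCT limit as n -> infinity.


f(x) = 19.81x on [0,1]; f_n(x) = min(19.81x, n). At n = 12:
Step 1: f(x) reaches 12 at x = 12/19.81 = 0.605755
Step 2: integral(f_12) = integral(19.81x, 0, 0.605755) + integral(12, 0.605755, 1)
       = 19.81*0.605755^2/2 + 12*(1 - 0.605755)
       = 3.634528 + 4.730944
       = 8.365472
Step 3: As n -> infinity, f_n increases to f, so by MCT integral(f_n) -> integral(f) = 19.81/2 = 9.905.
Convergence: integral(f_12) = 8.365472 -> 9.905 as n -> infinity


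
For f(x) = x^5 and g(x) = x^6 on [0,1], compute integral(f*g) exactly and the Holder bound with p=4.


Step 1: Exact integral of f*g = integral(x^11, 0, 1) = 1/12
     = 0.083333
Step 2: Holder bound with p=4, q=1.333333:
  ||f||_p = (integral x^20 dx)^(1/4) = (1/21)^(1/4) = 0.467138
  ||g||_q = (integral x^8 dx)^(1/1.333333) = (1/9)^(1/1.333333) = 0.19245
Step 3: Holder bound = ||f||_p * ||g||_q = 0.467138 * 0.19245 = 0.089901
Verification: 0.083333 <= 0.089901 (Holder holds)


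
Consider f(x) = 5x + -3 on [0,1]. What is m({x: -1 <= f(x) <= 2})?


f^(-1)([-1, 2]) = {x : -1 <= 5x + -3 <= 2}
Solving: (-1 - -3)/5 <= x <= (2 - -3)/5
= [0.4, 1]
Intersecting with [0,1]: [0.4, 1]
Measure = 1 - 0.4 = 0.6


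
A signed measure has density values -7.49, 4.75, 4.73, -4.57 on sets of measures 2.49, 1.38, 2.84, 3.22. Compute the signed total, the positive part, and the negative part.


Step 1: Compute signed measure on each set:
  Set 1: -7.49 * 2.49 = -18.6501
  Set 2: 4.75 * 1.38 = 6.555
  Set 3: 4.73 * 2.84 = 13.4332
  Set 4: -4.57 * 3.22 = -14.7154
Step 2: Total signed measure = (-18.6501) + (6.555) + (13.4332) + (-14.7154)
     = -13.3773
Step 3: Positive part mu+(X) = sum of positive contributions = 19.9882
Step 4: Negative part mu-(X) = |sum of negative contributions| = 33.3655


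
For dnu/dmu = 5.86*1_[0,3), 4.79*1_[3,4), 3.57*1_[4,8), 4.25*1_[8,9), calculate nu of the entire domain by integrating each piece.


Integrate each piece of the Radon-Nikodym derivative:
Step 1: integral_0^3 5.86 dx = 5.86*(3-0) = 5.86*3 = 17.58
Step 2: integral_3^4 4.79 dx = 4.79*(4-3) = 4.79*1 = 4.79
Step 3: integral_4^8 3.57 dx = 3.57*(8-4) = 3.57*4 = 14.28
Step 4: integral_8^9 4.25 dx = 4.25*(9-8) = 4.25*1 = 4.25
Total: 17.58 + 4.79 + 14.28 + 4.25 = 40.9


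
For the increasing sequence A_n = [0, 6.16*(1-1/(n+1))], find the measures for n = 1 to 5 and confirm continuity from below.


By continuity of measure from below: if A_n increases to A, then m(A_n) -> m(A).
Here A = [0, 6.16], so m(A) = 6.16
Step 1: a_1 = 6.16*(1 - 1/2) = 3.08, m(A_1) = 3.08
Step 2: a_2 = 6.16*(1 - 1/3) = 4.1067, m(A_2) = 4.1067
Step 3: a_3 = 6.16*(1 - 1/4) = 4.62, m(A_3) = 4.62
Step 4: a_4 = 6.16*(1 - 1/5) = 4.928, m(A_4) = 4.928
Step 5: a_5 = 6.16*(1 - 1/6) = 5.1333, m(A_5) = 5.1333
Limit: m(A_n) -> m([0,6.16]) = 6.16


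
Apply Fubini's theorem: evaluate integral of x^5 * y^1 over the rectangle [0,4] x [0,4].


By Fubini's theorem, the double integral factors as a product of single integrals:
Step 1: integral_0^4 x^5 dx = [x^6/6] from 0 to 4
     = 4^6/6 = 682.666667
Step 2: integral_0^4 y^1 dy = [y^2/2] from 0 to 4
     = 4^2/2 = 8
Step 3: Double integral = 682.666667 * 8 = 5461.333333


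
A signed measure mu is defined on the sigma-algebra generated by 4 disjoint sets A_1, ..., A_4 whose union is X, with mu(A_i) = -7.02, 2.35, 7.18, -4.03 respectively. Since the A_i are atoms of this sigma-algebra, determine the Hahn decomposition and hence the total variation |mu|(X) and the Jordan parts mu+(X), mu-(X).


Step 1: Every measurable set is a union of atoms (the cells / points), so a Hahn decomposition is
  obtained by grouping atoms by sign: P = union of atoms with mu > 0, N = union of the remaining atoms.
  Atoms in P (indices): 2, 3;  atoms in N (indices): 1, 4
  Positive values: 2.35, 7.18
  Negative values: -7.02, -4.03
Step 2: mu+(X) = mu(P) = sum of positive atom values = 9.53
Step 3: mu-(X) = -mu(N) = sum of |negative atom values| = 11.05
Step 4: |mu|(X) = mu+(X) + mu-(X) = 9.53 + 11.05 = 20.58


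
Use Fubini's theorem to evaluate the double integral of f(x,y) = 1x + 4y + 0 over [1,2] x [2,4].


By Fubini, integrate in x first, then y.
Step 1: Fix y, integrate over x in [1,2]:
  integral(1x + 4y + 0, x=1..2)
  = 1*(2^2 - 1^2)/2 + (4y + 0)*(2 - 1)
  = 1.5 + (4y + 0)*1
  = 1.5 + 4y + 0
  = 1.5 + 4y
Step 2: Integrate over y in [2,4]:
  integral(1.5 + 4y, y=2..4)
  = 1.5*2 + 4*(4^2 - 2^2)/2
  = 3 + 24
  = 27


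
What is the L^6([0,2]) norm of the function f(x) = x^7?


Step 1: ||f||_6 = (integral_0^2 |x^7|^6 dx)^(1/6)
     = (integral_0^2 x^42 dx)^(1/6)
Step 2: integral_0^2 x^42 dx = [x^43/(43)] from 0 to 2 = 2^43/43
     = 8796093022208/43 = 2.045603e+11
Step 3: ||f||_6 = (2.045603e+11)^(1/6) = 76.760341


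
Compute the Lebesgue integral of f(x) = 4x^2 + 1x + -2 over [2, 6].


The Lebesgue integral of a Riemann-integrable function agrees with the Riemann integral.
Antiderivative F(x) = (4/3)x^3 + (1/2)x^2 + -2x
F(6) = (4/3)*6^3 + (1/2)*6^2 + -2*6
     = (4/3)*216 + (1/2)*36 + -2*6
     = 288 + 18 + -12
     = 294
F(2) = 8.666667
Integral = F(6) - F(2) = 294 - 8.666667 = 285.333333


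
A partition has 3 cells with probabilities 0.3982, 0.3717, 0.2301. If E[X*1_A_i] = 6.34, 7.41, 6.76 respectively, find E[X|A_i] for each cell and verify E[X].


For each cell A_i: E[X|A_i] = E[X*1_A_i] / P(A_i)
Step 1: E[X|A_1] = 6.34 / 0.3982 = 15.921647
Step 2: E[X|A_2] = 7.41 / 0.3717 = 19.935432
Step 3: E[X|A_3] = 6.76 / 0.2301 = 29.378531
Verification: E[X] = sum E[X*1_A_i] = 6.34 + 7.41 + 6.76 = 20.51


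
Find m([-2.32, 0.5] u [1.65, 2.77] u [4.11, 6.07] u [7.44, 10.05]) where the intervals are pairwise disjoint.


For pairwise disjoint intervals, m(union) = sum of lengths.
= (0.5 - -2.32) + (2.77 - 1.65) + (6.07 - 4.11) + (10.05 - 7.44)
= 2.82 + 1.12 + 1.96 + 2.61
= 8.51


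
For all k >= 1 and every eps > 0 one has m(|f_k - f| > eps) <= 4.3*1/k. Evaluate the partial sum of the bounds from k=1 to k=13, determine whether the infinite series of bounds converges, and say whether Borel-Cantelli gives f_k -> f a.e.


Step 1: List the terms 4.3*1/k for k = 1 to 13:
  k=1: 4.3
  k=2: 2.15
  k=3: 1.433333
  k=4: 1.075
  k=5: 0.86
  k=6: 0.716667
  k=7: 0.614286
  k=8: 0.5375
  k=9: 0.477778
  k=10: 0.43
  k=11: 0.390909
  k=12: 0.358333
  k=13: 0.330769
Step 2: Partial sum = 4.3 + 2.15 + 1.433333 + 1.075 + 0.86 + 0.716667 + 0.614286 + 0.5375 + 0.477778 + 0.43 + 0.390909 + 0.358333 + 0.330769
     = 13.674575
Step 3: The full series sum_(k>=1) 4.3*1/k diverges (harmonic series, p = 1; a nonzero constant multiple of a divergent series diverges).
Step 4: The (first) Borel-Cantelli lemma requires a summable sequence of measures, so it does not apply here;
        from this bound alone no conclusion about a.e. convergence can be drawn (convergence in measure still
        gives an a.e.-convergent subsequence, but not a.e. convergence of the whole sequence).
Conclusion: series diverges; Borel-Cantelli is inconclusive about a.e. convergence of f_k.


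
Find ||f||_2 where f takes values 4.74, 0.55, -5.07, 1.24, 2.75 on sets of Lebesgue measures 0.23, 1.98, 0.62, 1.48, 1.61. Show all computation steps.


Step 1: Compute |f_i|^2 for each value:
  |4.74|^2 = 22.4676
  |0.55|^2 = 0.3025
  |-5.07|^2 = 25.7049
  |1.24|^2 = 1.5376
  |2.75|^2 = 7.5625
Step 2: Multiply by measures and sum:
  22.4676 * 0.23 = 5.167548
  0.3025 * 1.98 = 0.59895
  25.7049 * 0.62 = 15.937038
  1.5376 * 1.48 = 2.275648
  7.5625 * 1.61 = 12.175625
Sum = 5.167548 + 0.59895 + 15.937038 + 2.275648 + 12.175625 = 36.154809
Step 3: Take the p-th root:
||f||_2 = (36.154809)^(1/2) = 6.012887


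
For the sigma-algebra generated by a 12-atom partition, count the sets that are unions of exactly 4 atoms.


Each element of F is a union of some subset of the 12 atoms.
Elements that are unions of exactly 4 atoms correspond to 4-element subsets of the 12 atoms.
Count = C(12, 4) = 12! / (4! * 8!) = 495.


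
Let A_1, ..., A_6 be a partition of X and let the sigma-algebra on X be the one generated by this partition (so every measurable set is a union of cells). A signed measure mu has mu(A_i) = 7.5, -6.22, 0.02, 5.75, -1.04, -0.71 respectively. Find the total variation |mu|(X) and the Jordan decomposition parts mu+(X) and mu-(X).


Step 1: Every measurable set is a union of atoms (the cells / points), so a Hahn decomposition is
  obtained by grouping atoms by sign: P = union of atoms with mu > 0, N = union of the remaining atoms.
  Atoms in P (indices): 1, 3, 4;  atoms in N (indices): 2, 5, 6
  Positive values: 7.5, 0.02, 5.75
  Negative values: -6.22, -1.04, -0.71
Step 2: mu+(X) = mu(P) = sum of positive atom values = 13.27
Step 3: mu-(X) = -mu(N) = sum of |negative atom values| = 7.97
Step 4: |mu|(X) = mu+(X) + mu-(X) = 13.27 + 7.97 = 21.24


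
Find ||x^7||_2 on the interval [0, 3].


Step 1: ||f||_2 = (integral_0^3 |x^7|^2 dx)^(1/2)
     = (integral_0^3 x^14 dx)^(1/2)
Step 2: integral_0^3 x^14 dx = [x^15/(15)] from 0 to 3 = 3^15/15
     = 14348907/15 = 956593.8
Step 3: ||f||_2 = (956593.8)^(1/2) = 978.056133


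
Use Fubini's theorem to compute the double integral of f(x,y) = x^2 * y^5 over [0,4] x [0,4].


By Fubini's theorem, the double integral factors as a product of single integrals:
Step 1: integral_0^4 x^2 dx = [x^3/3] from 0 to 4
     = 4^3/3 = 21.333333
Step 2: integral_0^4 y^5 dy = [y^6/6] from 0 to 4
     = 4^6/6 = 682.666667
Step 3: Double integral = 21.333333 * 682.666667 = 14563.555556


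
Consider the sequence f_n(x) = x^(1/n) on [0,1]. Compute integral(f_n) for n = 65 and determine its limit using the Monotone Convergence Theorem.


At n = 65: f_65(x) = x^(1/65).
Step 1: integral(x^(1/65), 0, 1) = [x^(1/65+1) / (1/65+1)] from 0 to 1
     = 1 / (1/65 + 1) = 1 / ((65+1)/65) = 65/(65+1)
     = 65/66 = 0.984848
Step 2: As n -> infinity, f_n(x) = x^(1/n) -> 1 for x in (0,1], and f_n is increasing in n.
By MCT, lim_n integral(f_n) = integral(lim_n f_n) = integral(1, 0, 1) = 1.
Step 3: Verify convergence: 65/66 = 0.984848 -> 1


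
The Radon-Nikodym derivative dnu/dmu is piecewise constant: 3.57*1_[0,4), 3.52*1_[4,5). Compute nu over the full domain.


Integrate each piece of the Radon-Nikodym derivative:
Step 1: integral_0^4 3.57 dx = 3.57*(4-0) = 3.57*4 = 14.28
Step 2: integral_4^5 3.52 dx = 3.52*(5-4) = 3.52*1 = 3.52
Total: 14.28 + 3.52 = 17.8


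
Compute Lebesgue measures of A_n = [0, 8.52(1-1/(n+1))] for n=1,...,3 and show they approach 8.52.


By continuity of measure from below: if A_n increases to A, then m(A_n) -> m(A).
Here A = [0, 8.52], so m(A) = 8.52
Step 1: a_1 = 8.52*(1 - 1/2) = 4.26, m(A_1) = 4.26
Step 2: a_2 = 8.52*(1 - 1/3) = 5.68, m(A_2) = 5.68
Step 3: a_3 = 8.52*(1 - 1/4) = 6.39, m(A_3) = 6.39
Limit: m(A_n) -> m([0,8.52]) = 8.52


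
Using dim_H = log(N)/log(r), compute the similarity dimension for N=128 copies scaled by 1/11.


For a self-similar set with N copies scaled by 1/r:
dim_H = log(N)/log(r) = log(128)/log(11)
= 4.85203/2.397895
= 2.023454


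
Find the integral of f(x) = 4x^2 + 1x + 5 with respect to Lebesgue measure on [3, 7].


The Lebesgue integral of a Riemann-integrable function agrees with the Riemann integral.
Antiderivative F(x) = (4/3)x^3 + (1/2)x^2 + 5x
F(7) = (4/3)*7^3 + (1/2)*7^2 + 5*7
     = (4/3)*343 + (1/2)*49 + 5*7
     = 457.333333 + 24.5 + 35
     = 516.833333
F(3) = 55.5
Integral = F(7) - F(3) = 516.833333 - 55.5 = 461.333333


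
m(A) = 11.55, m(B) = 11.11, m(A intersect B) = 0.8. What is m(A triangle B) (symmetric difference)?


m(A Delta B) = m(A) + m(B) - 2*m(A n B)
= 11.55 + 11.11 - 2*0.8
= 11.55 + 11.11 - 1.6
= 21.06


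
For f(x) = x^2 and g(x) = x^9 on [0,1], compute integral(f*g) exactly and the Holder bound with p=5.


Step 1: Exact integral of f*g = integral(x^11, 0, 1) = 1/12
     = 0.083333
Step 2: Holder bound with p=5, q=1.25:
  ||f||_p = (integral x^10 dx)^(1/5) = (1/11)^(1/5) = 0.619044
  ||g||_q = (integral x^11.25 dx)^(1/1.25) = (1/12.25)^(1/1.25) = 0.134738
Step 3: Holder bound = ||f||_p * ||g||_q = 0.619044 * 0.134738 = 0.083409
Verification: 0.083333 <= 0.083409 (Holder holds)


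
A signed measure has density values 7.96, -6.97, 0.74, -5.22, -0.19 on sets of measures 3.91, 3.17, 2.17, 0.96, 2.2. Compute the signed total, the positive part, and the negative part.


Step 1: Compute signed measure on each set:
  Set 1: 7.96 * 3.91 = 31.1236
  Set 2: -6.97 * 3.17 = -22.0949
  Set 3: 0.74 * 2.17 = 1.6058
  Set 4: -5.22 * 0.96 = -5.0112
  Set 5: -0.19 * 2.2 = -0.418
Step 2: Total signed measure = (31.1236) + (-22.0949) + (1.6058) + (-5.0112) + (-0.418)
     = 5.2053
Step 3: Positive part mu+(X) = sum of positive contributions = 32.7294
Step 4: Negative part mu-(X) = |sum of negative contributions| = 27.5241


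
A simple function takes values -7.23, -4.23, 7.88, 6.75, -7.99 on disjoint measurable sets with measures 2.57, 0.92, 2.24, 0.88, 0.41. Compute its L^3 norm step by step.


Step 1: Compute |f_i|^3 for each value:
  |-7.23|^3 = 377.933067
  |-4.23|^3 = 75.686967
  |7.88|^3 = 489.303872
  |6.75|^3 = 307.546875
  |-7.99|^3 = 510.082399
Step 2: Multiply by measures and sum:
  377.933067 * 2.57 = 971.287982
  75.686967 * 0.92 = 69.63201
  489.303872 * 2.24 = 1096.040673
  307.546875 * 0.88 = 270.64125
  510.082399 * 0.41 = 209.133784
Sum = 971.287982 + 69.63201 + 1096.040673 + 270.64125 + 209.133784 = 2616.735699
Step 3: Take the p-th root:
||f||_3 = (2616.735699)^(1/3) = 13.780129


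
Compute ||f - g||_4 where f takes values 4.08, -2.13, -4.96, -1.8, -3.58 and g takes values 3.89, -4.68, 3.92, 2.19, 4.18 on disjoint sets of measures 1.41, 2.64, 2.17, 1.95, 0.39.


Step 1: Compute differences f_i - g_i:
  4.08 - 3.89 = 0.19
  -2.13 - -4.68 = 2.55
  -4.96 - 3.92 = -8.88
  -1.8 - 2.19 = -3.99
  -3.58 - 4.18 = -7.76
Step 2: Compute |diff|^4 * measure for each set:
  |0.19|^4 * 1.41 = 0.001303 * 1.41 = 0.001838
  |2.55|^4 * 2.64 = 42.282506 * 2.64 = 111.625816
  |-8.88|^4 * 2.17 = 6218.016399 * 2.17 = 13493.095587
  |-3.99|^4 * 1.95 = 253.449584 * 1.95 = 494.226689
  |-7.76|^4 * 0.39 = 3626.15935 * 0.39 = 1414.202146
Step 3: Sum = 15513.152076
Step 4: ||f-g||_4 = (15513.152076)^(1/4) = 11.160278


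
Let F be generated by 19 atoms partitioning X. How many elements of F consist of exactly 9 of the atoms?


Each element of F is a union of some subset of the 19 atoms.
Elements that are unions of exactly 9 atoms correspond to 9-element subsets of the 19 atoms.
Count = C(19, 9) = 19! / (9! * 10!) = 92378.


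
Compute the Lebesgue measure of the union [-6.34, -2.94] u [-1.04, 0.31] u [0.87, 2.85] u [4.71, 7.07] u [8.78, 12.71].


For pairwise disjoint intervals, m(union) = sum of lengths.
= (-2.94 - -6.34) + (0.31 - -1.04) + (2.85 - 0.87) + (7.07 - 4.71) + (12.71 - 8.78)
= 3.4 + 1.35 + 1.98 + 2.36 + 3.93
= 13.02


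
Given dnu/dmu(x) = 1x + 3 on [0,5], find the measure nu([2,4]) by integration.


nu(A) = integral_A (dnu/dmu) dmu = integral_2^4 (1x + 3) dx
Step 1: Antiderivative F(x) = (1/2)x^2 + 3x
Step 2: F(4) = (1/2)*4^2 + 3*4 = 8 + 12 = 20
Step 3: F(2) = (1/2)*2^2 + 3*2 = 2 + 6 = 8
Step 4: nu([2,4]) = F(4) - F(2) = 20 - 8 = 12


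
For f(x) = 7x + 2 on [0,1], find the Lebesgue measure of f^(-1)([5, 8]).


f^(-1)([5, 8]) = {x : 5 <= 7x + 2 <= 8}
Solving: (5 - 2)/7 <= x <= (8 - 2)/7
= [0.428571, 0.857143]
Intersecting with [0,1]: [0.428571, 0.857143]
Measure = 0.857143 - 0.428571 = 0.428571


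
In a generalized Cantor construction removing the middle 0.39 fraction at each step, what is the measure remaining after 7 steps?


Step 1: At each step, fraction remaining = 1 - 0.39 = 0.61
Step 2: After 7 steps, measure = (0.61)^7
Result = 0.031427


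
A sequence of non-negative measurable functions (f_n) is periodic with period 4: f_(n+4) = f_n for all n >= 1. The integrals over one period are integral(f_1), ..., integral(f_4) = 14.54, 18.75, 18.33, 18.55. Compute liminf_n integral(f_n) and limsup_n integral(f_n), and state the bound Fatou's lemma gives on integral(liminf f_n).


The sequence (integral(f_n)) is periodic with period 4, repeating the values 14.54, 18.75, 18.33, 18.55 indefinitely.
Step 1: For a periodic sequence, every tail (a_m, a_(m+1), ...) contains all 4 period values infinitely often.
Step 2: Hence inf of every tail = min of the period values = min(14.54, 18.75, 18.33, 18.55) = 14.54.
        liminf_n integral(f_n) = sup over m of (inf of tail from m) = 14.54.
Step 3: Similarly sup of every tail = max of the period values = 18.75.
        limsup_n integral(f_n) = 18.75.
Step 4: Fatou's lemma: integral(liminf_n f_n) <= liminf_n integral(f_n) = 14.54.
        So the integral of the pointwise liminf is at most 14.54.


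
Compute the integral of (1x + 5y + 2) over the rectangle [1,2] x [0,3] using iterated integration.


By Fubini, integrate in x first, then y.
Step 1: Fix y, integrate over x in [1,2]:
  integral(1x + 5y + 2, x=1..2)
  = 1*(2^2 - 1^2)/2 + (5y + 2)*(2 - 1)
  = 1.5 + (5y + 2)*1
  = 1.5 + 5y + 2
  = 3.5 + 5y
Step 2: Integrate over y in [0,3]:
  integral(3.5 + 5y, y=0..3)
  = 3.5*3 + 5*(3^2 - 0^2)/2
  = 10.5 + 22.5
  = 33


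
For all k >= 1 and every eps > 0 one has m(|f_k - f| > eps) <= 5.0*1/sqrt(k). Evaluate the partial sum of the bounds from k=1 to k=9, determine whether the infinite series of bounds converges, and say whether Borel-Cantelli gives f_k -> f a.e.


Step 1: List the terms 5.0*1/sqrt(k) for k = 1 to 9:
  k=1: 5
  k=2: 3.535534
  k=3: 2.886751
  k=4: 2.5
  k=5: 2.236068
  k=6: 2.041241
  k=7: 1.889822
  k=8: 1.767767
  k=9: 1.666667
Step 2: Partial sum = 5 + 3.535534 + 2.886751 + 2.5 + 2.236068 + 2.041241 + 1.889822 + 1.767767 + 1.666667
     = 23.523851
Step 3: The full series sum_(k>=1) 5.0*1/sqrt(k) diverges (p-series with p = 1/2 <= 1; a nonzero constant multiple of a divergent series diverges).
Step 4: The (first) Borel-Cantelli lemma requires a summable sequence of measures, so it does not apply here;
        from this bound alone no conclusion about a.e. convergence can be drawn (convergence in measure still
        gives an a.e.-convergent subsequence, but not a.e. convergence of the whole sequence).
Conclusion: series diverges; Borel-Cantelli is inconclusive about a.e. convergence of f_k.


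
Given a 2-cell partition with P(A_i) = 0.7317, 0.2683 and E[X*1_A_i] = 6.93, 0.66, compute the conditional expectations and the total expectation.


For each cell A_i: E[X|A_i] = E[X*1_A_i] / P(A_i)
Step 1: E[X|A_1] = 6.93 / 0.7317 = 9.471095
Step 2: E[X|A_2] = 0.66 / 0.2683 = 2.459933
Verification: E[X] = sum E[X*1_A_i] = 6.93 + 0.66 = 7.59


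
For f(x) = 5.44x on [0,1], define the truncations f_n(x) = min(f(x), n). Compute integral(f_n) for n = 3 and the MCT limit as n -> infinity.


f(x) = 5.44x on [0,1]; f_n(x) = min(5.44x, n). At n = 3:
Step 1: f(x) reaches 3 at x = 3/5.44 = 0.551471
Step 2: integral(f_3) = integral(5.44x, 0, 0.551471) + integral(3, 0.551471, 1)
       = 5.44*0.551471^2/2 + 3*(1 - 0.551471)
       = 0.827206 + 1.345588
       = 2.172794
Step 3: As n -> infinity, f_n increases to f, so by MCT integral(f_n) -> integral(f) = 5.44/2 = 2.72.
Convergence: integral(f_3) = 2.172794 -> 2.72 as n -> infinity


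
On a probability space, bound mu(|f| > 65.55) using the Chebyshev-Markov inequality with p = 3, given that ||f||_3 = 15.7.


Chebyshev/Markov inequality: mu(|f| > eps) <= (||f||_p / eps)^p
Step 1: ||f||_3 / eps = 15.7 / 65.55 = 0.239512
Step 2: Raise to power p = 3:
  (0.239512)^3 = 0.01374
Step 3: Therefore mu(|f| > 65.55) <= 0.01374


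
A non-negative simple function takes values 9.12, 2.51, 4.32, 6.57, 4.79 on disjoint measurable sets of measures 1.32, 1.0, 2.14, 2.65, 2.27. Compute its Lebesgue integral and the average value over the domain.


Step 1: Integral = sum(value_i * measure_i)
= 9.12*1.32 + 2.51*1.0 + 4.32*2.14 + 6.57*2.65 + 4.79*2.27
= 12.0384 + 2.51 + 9.2448 + 17.4105 + 10.8733
= 52.077
Step 2: Total measure of domain = 1.32 + 1.0 + 2.14 + 2.65 + 2.27 = 9.38
Step 3: Average value = 52.077 / 9.38 = 5.551919


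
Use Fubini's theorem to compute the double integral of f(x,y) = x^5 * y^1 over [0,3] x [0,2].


By Fubini's theorem, the double integral factors as a product of single integrals:
Step 1: integral_0^3 x^5 dx = [x^6/6] from 0 to 3
     = 3^6/6 = 121.5
Step 2: integral_0^2 y^1 dy = [y^2/2] from 0 to 2
     = 2^2/2 = 2
Step 3: Double integral = 121.5 * 2 = 243


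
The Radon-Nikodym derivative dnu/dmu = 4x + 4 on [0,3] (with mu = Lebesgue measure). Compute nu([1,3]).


nu(A) = integral_A (dnu/dmu) dmu = integral_1^3 (4x + 4) dx
Step 1: Antiderivative F(x) = (4/2)x^2 + 4x
Step 2: F(3) = (4/2)*3^2 + 4*3 = 18 + 12 = 30
Step 3: F(1) = (4/2)*1^2 + 4*1 = 2 + 4 = 6
Step 4: nu([1,3]) = F(3) - F(1) = 30 - 6 = 24


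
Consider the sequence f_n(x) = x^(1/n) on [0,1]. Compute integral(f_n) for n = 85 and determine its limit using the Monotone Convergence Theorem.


At n = 85: f_85(x) = x^(1/85).
Step 1: integral(x^(1/85), 0, 1) = [x^(1/85+1) / (1/85+1)] from 0 to 1
     = 1 / (1/85 + 1) = 1 / ((85+1)/85) = 85/(85+1)
     = 85/86 = 0.988372
Step 2: As n -> infinity, f_n(x) = x^(1/n) -> 1 for x in (0,1], and f_n is increasing in n.
By MCT, lim_n integral(f_n) = integral(lim_n f_n) = integral(1, 0, 1) = 1.
Step 3: Verify convergence: 85/86 = 0.988372 -> 1


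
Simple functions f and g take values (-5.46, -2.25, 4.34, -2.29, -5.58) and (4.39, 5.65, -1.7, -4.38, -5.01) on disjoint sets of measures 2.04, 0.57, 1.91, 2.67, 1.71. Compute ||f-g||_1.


Step 1: Compute differences f_i - g_i:
  -5.46 - 4.39 = -9.85
  -2.25 - 5.65 = -7.9
  4.34 - -1.7 = 6.04
  -2.29 - -4.38 = 2.09
  -5.58 - -5.01 = -0.57
Step 2: Compute |diff|^1 * measure for each set:
  |-9.85|^1 * 2.04 = 9.85 * 2.04 = 20.094
  |-7.9|^1 * 0.57 = 7.9 * 0.57 = 4.503
  |6.04|^1 * 1.91 = 6.04 * 1.91 = 11.5364
  |2.09|^1 * 2.67 = 2.09 * 2.67 = 5.5803
  |-0.57|^1 * 1.71 = 0.57 * 1.71 = 0.9747
Step 3: Sum = 42.6884
Step 4: ||f-g||_1 = (42.6884)^(1/1) = 42.6884


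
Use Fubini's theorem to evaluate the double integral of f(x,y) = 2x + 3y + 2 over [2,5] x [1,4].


By Fubini, integrate in x first, then y.
Step 1: Fix y, integrate over x in [2,5]:
  integral(2x + 3y + 2, x=2..5)
  = 2*(5^2 - 2^2)/2 + (3y + 2)*(5 - 2)
  = 21 + (3y + 2)*3
  = 21 + 9y + 6
  = 27 + 9y
Step 2: Integrate over y in [1,4]:
  integral(27 + 9y, y=1..4)
  = 27*3 + 9*(4^2 - 1^2)/2
  = 81 + 67.5
  = 148.5


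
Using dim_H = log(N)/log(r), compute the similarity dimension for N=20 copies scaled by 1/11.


For a self-similar set with N copies scaled by 1/r:
dim_H = log(N)/log(r) = log(20)/log(11)
= 2.995732/2.397895
= 1.249317


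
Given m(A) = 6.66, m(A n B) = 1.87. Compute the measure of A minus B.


m(A \ B) = m(A) - m(A n B)
= 6.66 - 1.87
= 4.79


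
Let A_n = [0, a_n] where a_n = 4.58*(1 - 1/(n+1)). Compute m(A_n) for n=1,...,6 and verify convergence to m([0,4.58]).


By continuity of measure from below: if A_n increases to A, then m(A_n) -> m(A).
Here A = [0, 4.58], so m(A) = 4.58
Step 1: a_1 = 4.58*(1 - 1/2) = 2.29, m(A_1) = 2.29
Step 2: a_2 = 4.58*(1 - 1/3) = 3.0533, m(A_2) = 3.0533
Step 3: a_3 = 4.58*(1 - 1/4) = 3.435, m(A_3) = 3.435
Step 4: a_4 = 4.58*(1 - 1/5) = 3.664, m(A_4) = 3.664
Step 5: a_5 = 4.58*(1 - 1/6) = 3.8167, m(A_5) = 3.8167
Step 6: a_6 = 4.58*(1 - 1/7) = 3.9257, m(A_6) = 3.9257
Limit: m(A_n) -> m([0,4.58]) = 4.58


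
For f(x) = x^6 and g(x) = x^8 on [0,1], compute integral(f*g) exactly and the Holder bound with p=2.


Step 1: Exact integral of f*g = integral(x^14, 0, 1) = 1/15
     = 0.066667
Step 2: Holder bound with p=2, q=2:
  ||f||_p = (integral x^12 dx)^(1/2) = (1/13)^(1/2) = 0.27735
  ||g||_q = (integral x^16 dx)^(1/2) = (1/17)^(1/2) = 0.242536
Step 3: Holder bound = ||f||_p * ||g||_q = 0.27735 * 0.242536 = 0.067267
Verification: 0.066667 <= 0.067267 (Holder holds)


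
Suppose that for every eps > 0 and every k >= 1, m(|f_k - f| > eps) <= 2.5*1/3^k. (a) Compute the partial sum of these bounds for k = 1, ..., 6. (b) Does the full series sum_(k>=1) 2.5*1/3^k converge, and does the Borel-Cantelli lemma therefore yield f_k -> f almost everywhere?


Step 1: List the terms 2.5*1/3^k for k = 1 to 6:
  k=1: 0.833333
  k=2: 0.277778
  k=3: 0.092593
  k=4: 0.030864
  k=5: 0.010288
  k=6: 0.003429
Step 2: Partial sum = 0.833333 + 0.277778 + 0.092593 + 0.030864 + 0.010288 + 0.003429
     = 1.248285
Step 3: The full series sum_(k>=1) 2.5*1/3^k converges (geometric series with ratio 1/3 < 1; a constant multiple of a convergent series converges).
Step 4: Fix eps > 0. Since sum_k m(|f_k - f| > eps) < infinity, the Borel-Cantelli lemma gives
        m(limsup_k {|f_k - f| > eps}) = 0, i.e. for a.e. x, |f_k(x) - f(x)| <= eps for all large k.
        Applying this with eps = 1/j for j = 1, 2, ... and intersecting the countably many full-measure sets,
        for a.e. x we get limsup_k |f_k(x) - f(x)| <= 1/j for every j, hence f_k -> f almost everywhere.
Conclusion: series converges; Borel-Cantelli yields f_k -> f a.e.


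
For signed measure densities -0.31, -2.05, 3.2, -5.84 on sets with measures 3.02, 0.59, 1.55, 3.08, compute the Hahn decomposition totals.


Step 1: Compute signed measure on each set:
  Set 1: -0.31 * 3.02 = -0.9362
  Set 2: -2.05 * 0.59 = -1.2095
  Set 3: 3.2 * 1.55 = 4.96
  Set 4: -5.84 * 3.08 = -17.9872
Step 2: Total signed measure = (-0.9362) + (-1.2095) + (4.96) + (-17.9872)
     = -15.1729
Step 3: Positive part mu+(X) = sum of positive contributions = 4.96
Step 4: Negative part mu-(X) = |sum of negative contributions| = 20.1329


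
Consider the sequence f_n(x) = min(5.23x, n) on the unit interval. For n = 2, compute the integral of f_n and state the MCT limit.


f(x) = 5.23x on [0,1]; f_n(x) = min(5.23x, n). At n = 2:
Step 1: f(x) reaches 2 at x = 2/5.23 = 0.382409
Step 2: integral(f_2) = integral(5.23x, 0, 0.382409) + integral(2, 0.382409, 1)
       = 5.23*0.382409^2/2 + 2*(1 - 0.382409)
       = 0.382409 + 1.235182
       = 1.617591
Step 3: As n -> infinity, f_n increases to f, so by MCT integral(f_n) -> integral(f) = 5.23/2 = 2.615.
Convergence: integral(f_2) = 1.617591 -> 2.615 as n -> infinity


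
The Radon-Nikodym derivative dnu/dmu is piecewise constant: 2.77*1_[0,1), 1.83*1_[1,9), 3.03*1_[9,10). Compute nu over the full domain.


Integrate each piece of the Radon-Nikodym derivative:
Step 1: integral_0^1 2.77 dx = 2.77*(1-0) = 2.77*1 = 2.77
Step 2: integral_1^9 1.83 dx = 1.83*(9-1) = 1.83*8 = 14.64
Step 3: integral_9^10 3.03 dx = 3.03*(10-9) = 3.03*1 = 3.03
Total: 2.77 + 14.64 + 3.03 = 20.44


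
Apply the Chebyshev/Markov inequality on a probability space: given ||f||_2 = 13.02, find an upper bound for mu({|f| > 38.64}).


Chebyshev/Markov inequality: mu(|f| > eps) <= (||f||_p / eps)^p
Step 1: ||f||_2 / eps = 13.02 / 38.64 = 0.336957
Step 2: Raise to power p = 2:
  (0.336957)^2 = 0.11354
Step 3: Therefore mu(|f| > 38.64) <= 0.11354


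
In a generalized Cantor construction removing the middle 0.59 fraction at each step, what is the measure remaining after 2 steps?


Step 1: At each step, fraction remaining = 1 - 0.59 = 0.41
Step 2: After 2 steps, measure = (0.41)^2
Step 3: Computing the power step by step:
  After step 1: 0.41
  After step 2: 0.1681
Result = 0.1681


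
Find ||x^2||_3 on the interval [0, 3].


Step 1: ||f||_3 = (integral_0^3 |x^2|^3 dx)^(1/3)
     = (integral_0^3 x^6 dx)^(1/3)
Step 2: integral_0^3 x^6 dx = [x^7/(7)] from 0 to 3 = 3^7/7
     = 2187/7 = 312.428571
Step 3: ||f||_3 = (312.428571)^(1/3) = 6.785527


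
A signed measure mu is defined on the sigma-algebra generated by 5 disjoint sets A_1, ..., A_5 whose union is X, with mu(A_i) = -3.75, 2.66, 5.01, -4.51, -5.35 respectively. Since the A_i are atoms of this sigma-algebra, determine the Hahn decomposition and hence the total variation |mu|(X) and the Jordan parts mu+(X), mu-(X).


Step 1: Every measurable set is a union of atoms (the cells / points), so a Hahn decomposition is
  obtained by grouping atoms by sign: P = union of atoms with mu > 0, N = union of the remaining atoms.
  Atoms in P (indices): 2, 3;  atoms in N (indices): 1, 4, 5
  Positive values: 2.66, 5.01
  Negative values: -3.75, -4.51, -5.35
Step 2: mu+(X) = mu(P) = sum of positive atom values = 7.67
Step 3: mu-(X) = -mu(N) = sum of |negative atom values| = 13.61
Step 4: |mu|(X) = mu+(X) + mu-(X) = 7.67 + 13.61 = 21.28


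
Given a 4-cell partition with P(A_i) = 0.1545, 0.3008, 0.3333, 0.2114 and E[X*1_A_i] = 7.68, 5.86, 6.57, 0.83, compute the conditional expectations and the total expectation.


For each cell A_i: E[X|A_i] = E[X*1_A_i] / P(A_i)
Step 1: E[X|A_1] = 7.68 / 0.1545 = 49.708738
Step 2: E[X|A_2] = 5.86 / 0.3008 = 19.481383
Step 3: E[X|A_3] = 6.57 / 0.3333 = 19.711971
Step 4: E[X|A_4] = 0.83 / 0.2114 = 3.926206
Verification: E[X] = sum E[X*1_A_i] = 7.68 + 5.86 + 6.57 + 0.83 = 20.94


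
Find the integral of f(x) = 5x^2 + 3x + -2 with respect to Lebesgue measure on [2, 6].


The Lebesgue integral of a Riemann-integrable function agrees with the Riemann integral.
Antiderivative F(x) = (5/3)x^3 + (3/2)x^2 + -2x
F(6) = (5/3)*6^3 + (3/2)*6^2 + -2*6
     = (5/3)*216 + (3/2)*36 + -2*6
     = 360 + 54 + -12
     = 402
F(2) = 15.333333
Integral = F(6) - F(2) = 402 - 15.333333 = 386.666667


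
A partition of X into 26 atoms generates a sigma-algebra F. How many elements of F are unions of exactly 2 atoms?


Each element of F is a union of some subset of the 26 atoms.
Elements that are unions of exactly 2 atoms correspond to 2-element subsets of the 26 atoms.
Count = C(26, 2) = 26! / (2! * 24!) = 325.


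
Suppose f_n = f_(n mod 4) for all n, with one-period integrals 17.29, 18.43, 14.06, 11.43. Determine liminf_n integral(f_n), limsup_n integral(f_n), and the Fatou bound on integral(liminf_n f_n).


The sequence (integral(f_n)) is periodic with period 4, repeating the values 17.29, 18.43, 14.06, 11.43 indefinitely.
Step 1: For a periodic sequence, every tail (a_m, a_(m+1), ...) contains all 4 period values infinitely often.
Step 2: Hence inf of every tail = min of the period values = min(17.29, 18.43, 14.06, 11.43) = 11.43.
        liminf_n integral(f_n) = sup over m of (inf of tail from m) = 11.43.
Step 3: Similarly sup of every tail = max of the period values = 18.43.
        limsup_n integral(f_n) = 18.43.
Step 4: Fatou's lemma: integral(liminf_n f_n) <= liminf_n integral(f_n) = 11.43.
        So the integral of the pointwise liminf is at most 11.43.


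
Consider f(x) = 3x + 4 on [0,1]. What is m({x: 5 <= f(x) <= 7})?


f^(-1)([5, 7]) = {x : 5 <= 3x + 4 <= 7}
Solving: (5 - 4)/3 <= x <= (7 - 4)/3
= [0.333333, 1]
Intersecting with [0,1]: [0.333333, 1]
Measure = 1 - 0.333333 = 0.666667


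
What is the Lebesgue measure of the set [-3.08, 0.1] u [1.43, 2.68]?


For pairwise disjoint intervals, m(union) = sum of lengths.
= (0.1 - -3.08) + (2.68 - 1.43)
= 3.18 + 1.25
= 4.43


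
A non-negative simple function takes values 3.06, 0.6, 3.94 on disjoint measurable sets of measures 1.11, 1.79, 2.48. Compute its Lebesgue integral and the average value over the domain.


Step 1: Integral = sum(value_i * measure_i)
= 3.06*1.11 + 0.6*1.79 + 3.94*2.48
= 3.3966 + 1.074 + 9.7712
= 14.2418
Step 2: Total measure of domain = 1.11 + 1.79 + 2.48 = 5.38
Step 3: Average value = 14.2418 / 5.38 = 2.647175


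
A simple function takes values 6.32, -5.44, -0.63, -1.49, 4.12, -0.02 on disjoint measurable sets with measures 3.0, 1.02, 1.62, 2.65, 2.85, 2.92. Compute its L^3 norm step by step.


Step 1: Compute |f_i|^3 for each value:
  |6.32|^3 = 252.435968
  |-5.44|^3 = 160.989184
  |-0.63|^3 = 0.250047
  |-1.49|^3 = 3.307949
  |4.12|^3 = 69.934528
  |-0.02|^3 = 8.000000e-06
Step 2: Multiply by measures and sum:
  252.435968 * 3.0 = 757.307904
  160.989184 * 1.02 = 164.208968
  0.250047 * 1.62 = 0.405076
  3.307949 * 2.65 = 8.766065
  69.934528 * 2.85 = 199.313405
  8.000000e-06 * 2.92 = 2.336000e-05
Sum = 757.307904 + 164.208968 + 0.405076 + 8.766065 + 199.313405 + 2.336000e-05 = 1130.001441
Step 3: Take the p-th root:
||f||_3 = (1130.001441)^(1/3) = 10.415809


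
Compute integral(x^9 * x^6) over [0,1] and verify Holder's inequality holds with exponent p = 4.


Step 1: Exact integral of f*g = integral(x^15, 0, 1) = 1/16
     = 0.0625
Step 2: Holder bound with p=4, q=1.333333:
  ||f||_p = (integral x^36 dx)^(1/4) = (1/37)^(1/4) = 0.405461
  ||g||_q = (integral x^8 dx)^(1/1.333333) = (1/9)^(1/1.333333) = 0.19245
Step 3: Holder bound = ||f||_p * ||g||_q = 0.405461 * 0.19245 = 0.078031
Verification: 0.0625 <= 0.078031 (Holder holds)


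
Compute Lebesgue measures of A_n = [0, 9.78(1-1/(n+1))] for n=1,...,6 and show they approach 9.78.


By continuity of measure from below: if A_n increases to A, then m(A_n) -> m(A).
Here A = [0, 9.78], so m(A) = 9.78
Step 1: a_1 = 9.78*(1 - 1/2) = 4.89, m(A_1) = 4.89
Step 2: a_2 = 9.78*(1 - 1/3) = 6.52, m(A_2) = 6.52
Step 3: a_3 = 9.78*(1 - 1/4) = 7.335, m(A_3) = 7.335
Step 4: a_4 = 9.78*(1 - 1/5) = 7.824, m(A_4) = 7.824
Step 5: a_5 = 9.78*(1 - 1/6) = 8.15, m(A_5) = 8.15
Step 6: a_6 = 9.78*(1 - 1/7) = 8.3829, m(A_6) = 8.3829
Limit: m(A_n) -> m([0,9.78]) = 9.78


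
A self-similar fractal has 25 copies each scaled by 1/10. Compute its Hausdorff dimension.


For a self-similar set with N copies scaled by 1/r:
dim_H = log(N)/log(r) = log(25)/log(10)
= 3.218876/2.302585
= 1.39794


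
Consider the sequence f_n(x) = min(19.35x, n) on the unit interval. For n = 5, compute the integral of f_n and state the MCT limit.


f(x) = 19.35x on [0,1]; f_n(x) = min(19.35x, n). At n = 5:
Step 1: f(x) reaches 5 at x = 5/19.35 = 0.258398
Step 2: integral(f_5) = integral(19.35x, 0, 0.258398) + integral(5, 0.258398, 1)
       = 19.35*0.258398^2/2 + 5*(1 - 0.258398)
       = 0.645995 + 3.70801
       = 4.354005
Step 3: As n -> infinity, f_n increases to f, so by MCT integral(f_n) -> integral(f) = 19.35/2 = 9.675.
Convergence: integral(f_5) = 4.354005 -> 9.675 as n -> infinity


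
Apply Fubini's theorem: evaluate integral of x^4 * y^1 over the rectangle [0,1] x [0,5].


By Fubini's theorem, the double integral factors as a product of single integrals:
Step 1: integral_0^1 x^4 dx = [x^5/5] from 0 to 1
     = 1^5/5 = 0.2
Step 2: integral_0^5 y^1 dy = [y^2/2] from 0 to 5
     = 5^2/2 = 12.5
Step 3: Double integral = 0.2 * 12.5 = 2.5


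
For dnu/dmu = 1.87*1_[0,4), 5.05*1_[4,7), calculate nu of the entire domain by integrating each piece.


Integrate each piece of the Radon-Nikodym derivative:
Step 1: integral_0^4 1.87 dx = 1.87*(4-0) = 1.87*4 = 7.48
Step 2: integral_4^7 5.05 dx = 5.05*(7-4) = 5.05*3 = 15.15
Total: 7.48 + 15.15 = 22.63


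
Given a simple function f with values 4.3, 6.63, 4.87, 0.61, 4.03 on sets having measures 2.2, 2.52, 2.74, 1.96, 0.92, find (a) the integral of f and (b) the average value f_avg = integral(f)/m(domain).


Step 1: Integral = sum(value_i * measure_i)
= 4.3*2.2 + 6.63*2.52 + 4.87*2.74 + 0.61*1.96 + 4.03*0.92
= 9.46 + 16.7076 + 13.3438 + 1.1956 + 3.7076
= 44.4146
Step 2: Total measure of domain = 2.2 + 2.52 + 2.74 + 1.96 + 0.92 = 10.34
Step 3: Average value = 44.4146 / 10.34 = 4.295416


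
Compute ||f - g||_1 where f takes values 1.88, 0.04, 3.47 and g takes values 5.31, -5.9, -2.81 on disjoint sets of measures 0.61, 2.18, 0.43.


Step 1: Compute differences f_i - g_i:
  1.88 - 5.31 = -3.43
  0.04 - -5.9 = 5.94
  3.47 - -2.81 = 6.28
Step 2: Compute |diff|^1 * measure for each set:
  |-3.43|^1 * 0.61 = 3.43 * 0.61 = 2.0923
  |5.94|^1 * 2.18 = 5.94 * 2.18 = 12.9492
  |6.28|^1 * 0.43 = 6.28 * 0.43 = 2.7004
Step 3: Sum = 17.7419
Step 4: ||f-g||_1 = (17.7419)^(1/1) = 17.7419


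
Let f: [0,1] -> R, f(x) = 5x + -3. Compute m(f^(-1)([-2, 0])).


f^(-1)([-2, 0]) = {x : -2 <= 5x + -3 <= 0}
Solving: (-2 - -3)/5 <= x <= (0 - -3)/5
= [0.2, 0.6]
Intersecting with [0,1]: [0.2, 0.6]
Measure = 0.6 - 0.2 = 0.4


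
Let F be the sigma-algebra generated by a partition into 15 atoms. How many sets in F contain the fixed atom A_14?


Each element of F is a union of some subset S of the 15 atoms.
The element contains A_14 iff A_14 is in S.
So we count subsets S of {A_1,...,A_15} with A_14 in S: choose freely among the other 14 atoms.
Count = 2^(15-1) = 2^14 = 16384.


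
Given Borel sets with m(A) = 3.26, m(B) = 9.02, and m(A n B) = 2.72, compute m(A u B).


By inclusion-exclusion: m(A u B) = m(A) + m(B) - m(A n B)
= 3.26 + 9.02 - 2.72
= 9.56


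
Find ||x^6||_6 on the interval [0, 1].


Step 1: ||f||_6 = (integral_0^1 |x^6|^6 dx)^(1/6)
     = (integral_0^1 x^36 dx)^(1/6)
Step 2: integral_0^1 x^36 dx = [x^37/(37)] from 0 to 1 = 1^37/37
     = 1/37 = 0.027027
Step 3: ||f||_6 = (0.027027)^(1/6) = 0.547814


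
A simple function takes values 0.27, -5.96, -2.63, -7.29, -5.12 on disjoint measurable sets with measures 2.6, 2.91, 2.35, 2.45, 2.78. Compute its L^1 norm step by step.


Step 1: Compute |f_i|^1 for each value:
  |0.27|^1 = 0.27
  |-5.96|^1 = 5.96
  |-2.63|^1 = 2.63
  |-7.29|^1 = 7.29
  |-5.12|^1 = 5.12
Step 2: Multiply by measures and sum:
  0.27 * 2.6 = 0.702
  5.96 * 2.91 = 17.3436
  2.63 * 2.35 = 6.1805
  7.29 * 2.45 = 17.8605
  5.12 * 2.78 = 14.2336
Sum = 0.702 + 17.3436 + 6.1805 + 17.8605 + 14.2336 = 56.3202
Step 3: Take the p-th root:
||f||_1 = (56.3202)^(1/1) = 56.3202
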